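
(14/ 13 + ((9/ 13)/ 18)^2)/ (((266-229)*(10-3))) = 729/ 175084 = 0.00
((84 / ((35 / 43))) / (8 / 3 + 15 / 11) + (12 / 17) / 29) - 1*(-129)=50694789 / 327845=154.63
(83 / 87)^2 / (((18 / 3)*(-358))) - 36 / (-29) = 20175719 / 16258212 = 1.24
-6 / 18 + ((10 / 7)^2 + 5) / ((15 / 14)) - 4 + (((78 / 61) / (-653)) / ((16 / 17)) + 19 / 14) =24045209 / 6691944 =3.59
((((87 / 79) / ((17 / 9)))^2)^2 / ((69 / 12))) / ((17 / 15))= 22552687315260 / 1271981538643591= 0.02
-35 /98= -5 /14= -0.36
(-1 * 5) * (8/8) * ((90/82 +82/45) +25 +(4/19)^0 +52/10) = -62951/369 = -170.60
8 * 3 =24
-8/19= -0.42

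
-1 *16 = -16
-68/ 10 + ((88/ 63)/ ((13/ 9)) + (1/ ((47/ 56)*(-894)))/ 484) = -6746707391/ 1156650495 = -5.83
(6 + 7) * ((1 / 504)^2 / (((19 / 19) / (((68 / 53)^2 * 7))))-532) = -44060532035 / 6370812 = -6916.00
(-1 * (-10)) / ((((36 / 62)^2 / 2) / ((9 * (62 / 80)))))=29791 / 72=413.76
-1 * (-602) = 602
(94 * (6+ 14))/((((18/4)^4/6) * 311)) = 60160/680157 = 0.09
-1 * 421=-421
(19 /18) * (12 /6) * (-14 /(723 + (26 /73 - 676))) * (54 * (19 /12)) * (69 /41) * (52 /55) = -661881948 /7795535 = -84.91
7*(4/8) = 7/2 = 3.50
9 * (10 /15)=6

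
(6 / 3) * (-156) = -312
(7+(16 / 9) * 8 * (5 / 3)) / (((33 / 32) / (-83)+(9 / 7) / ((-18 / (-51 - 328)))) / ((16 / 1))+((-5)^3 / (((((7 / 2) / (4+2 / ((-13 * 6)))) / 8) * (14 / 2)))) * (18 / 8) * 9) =-22440990208 / 2399681689983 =-0.01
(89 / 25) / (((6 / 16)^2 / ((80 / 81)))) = 91136 / 3645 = 25.00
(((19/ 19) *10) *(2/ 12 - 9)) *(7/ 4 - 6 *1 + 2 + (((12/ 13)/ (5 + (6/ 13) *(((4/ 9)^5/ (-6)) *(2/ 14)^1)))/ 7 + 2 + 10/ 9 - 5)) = 1054054780915/ 2901557268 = 363.27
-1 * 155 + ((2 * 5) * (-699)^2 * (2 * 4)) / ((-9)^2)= 4341725 / 9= 482413.89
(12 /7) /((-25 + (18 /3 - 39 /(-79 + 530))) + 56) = 0.05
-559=-559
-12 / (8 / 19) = -28.50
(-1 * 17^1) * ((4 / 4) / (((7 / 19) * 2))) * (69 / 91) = -17.49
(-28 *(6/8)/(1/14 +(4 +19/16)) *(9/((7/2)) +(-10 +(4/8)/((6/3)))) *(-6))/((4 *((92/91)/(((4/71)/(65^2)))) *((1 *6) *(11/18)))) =-531846/3438567275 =-0.00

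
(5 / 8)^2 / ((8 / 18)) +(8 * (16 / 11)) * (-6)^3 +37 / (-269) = -1903390289 / 757504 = -2512.71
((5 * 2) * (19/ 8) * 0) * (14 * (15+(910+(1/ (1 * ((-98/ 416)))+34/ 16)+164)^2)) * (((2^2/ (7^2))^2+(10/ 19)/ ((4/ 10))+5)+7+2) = 0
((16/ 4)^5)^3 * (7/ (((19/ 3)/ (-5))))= -112742891520/ 19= -5933836395.79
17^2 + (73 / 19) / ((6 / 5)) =33311 / 114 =292.20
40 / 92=10 / 23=0.43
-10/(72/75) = -125/12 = -10.42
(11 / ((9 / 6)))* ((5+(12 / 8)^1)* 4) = 572 / 3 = 190.67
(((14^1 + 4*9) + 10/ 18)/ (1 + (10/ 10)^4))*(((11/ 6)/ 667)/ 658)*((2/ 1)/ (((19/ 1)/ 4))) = 715/ 16082037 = 0.00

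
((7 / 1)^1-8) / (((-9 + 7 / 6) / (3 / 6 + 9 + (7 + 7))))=3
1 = 1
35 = 35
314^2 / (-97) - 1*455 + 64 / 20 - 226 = -821713 / 485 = -1694.25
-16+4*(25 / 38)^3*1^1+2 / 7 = -1399605 / 96026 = -14.58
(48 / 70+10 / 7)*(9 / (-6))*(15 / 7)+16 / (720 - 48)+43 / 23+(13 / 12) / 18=-1178785 / 243432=-4.84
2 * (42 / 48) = 7 / 4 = 1.75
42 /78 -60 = -773 /13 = -59.46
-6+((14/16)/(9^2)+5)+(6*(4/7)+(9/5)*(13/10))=541981/113400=4.78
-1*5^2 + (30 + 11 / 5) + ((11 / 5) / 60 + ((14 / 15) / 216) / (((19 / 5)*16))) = 17819743 / 2462400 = 7.24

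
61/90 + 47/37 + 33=116377/3330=34.95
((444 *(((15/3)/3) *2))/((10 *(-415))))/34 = -74/7055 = -0.01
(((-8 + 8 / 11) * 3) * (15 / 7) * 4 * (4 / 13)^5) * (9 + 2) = -14745600 / 2599051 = -5.67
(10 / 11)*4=40 / 11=3.64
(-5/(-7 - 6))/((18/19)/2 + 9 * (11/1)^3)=19/591786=0.00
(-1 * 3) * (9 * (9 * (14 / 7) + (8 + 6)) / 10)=-432 / 5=-86.40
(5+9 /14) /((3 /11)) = 869 /42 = 20.69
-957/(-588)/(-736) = -319/144256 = -0.00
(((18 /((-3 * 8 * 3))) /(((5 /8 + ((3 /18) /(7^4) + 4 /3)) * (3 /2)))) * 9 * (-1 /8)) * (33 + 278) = 746711 /25078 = 29.78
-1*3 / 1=-3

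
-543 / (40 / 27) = -14661 / 40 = -366.52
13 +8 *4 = 45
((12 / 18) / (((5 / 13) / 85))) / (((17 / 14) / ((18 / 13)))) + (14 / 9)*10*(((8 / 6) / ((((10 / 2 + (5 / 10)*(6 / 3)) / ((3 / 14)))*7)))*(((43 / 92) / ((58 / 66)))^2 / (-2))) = 12555428491 / 74741352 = 167.99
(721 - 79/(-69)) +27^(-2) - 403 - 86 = 233.15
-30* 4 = -120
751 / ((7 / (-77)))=-8261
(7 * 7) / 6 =49 / 6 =8.17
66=66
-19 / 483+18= 8675 / 483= 17.96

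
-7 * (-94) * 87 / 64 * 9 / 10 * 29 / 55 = 7470603 / 17600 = 424.47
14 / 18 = 7 / 9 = 0.78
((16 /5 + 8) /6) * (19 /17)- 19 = -4313 /255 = -16.91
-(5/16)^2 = -25/256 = -0.10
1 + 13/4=17/4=4.25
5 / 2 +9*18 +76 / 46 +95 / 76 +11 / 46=15423 / 92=167.64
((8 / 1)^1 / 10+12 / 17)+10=978 / 85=11.51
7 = 7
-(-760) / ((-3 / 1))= -253.33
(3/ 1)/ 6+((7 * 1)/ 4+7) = 37/ 4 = 9.25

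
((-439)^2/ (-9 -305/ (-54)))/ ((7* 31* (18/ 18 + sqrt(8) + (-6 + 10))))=-52034670/ 667709 + 20813868* sqrt(2)/ 667709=-33.85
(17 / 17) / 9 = 1 / 9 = 0.11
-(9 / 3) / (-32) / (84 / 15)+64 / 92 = 14681 / 20608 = 0.71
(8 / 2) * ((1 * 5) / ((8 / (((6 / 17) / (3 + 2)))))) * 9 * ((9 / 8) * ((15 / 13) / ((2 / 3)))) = 3.09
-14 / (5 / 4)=-56 / 5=-11.20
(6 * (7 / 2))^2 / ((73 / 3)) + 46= 4681 / 73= 64.12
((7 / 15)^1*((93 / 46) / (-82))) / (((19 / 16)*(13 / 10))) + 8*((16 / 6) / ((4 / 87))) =463.99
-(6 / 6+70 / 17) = -87 / 17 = -5.12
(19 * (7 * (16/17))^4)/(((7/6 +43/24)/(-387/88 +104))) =78613813985280/65229901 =1205180.64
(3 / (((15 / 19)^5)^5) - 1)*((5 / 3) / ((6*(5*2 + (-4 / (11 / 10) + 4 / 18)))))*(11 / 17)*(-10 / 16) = -5626035670200194876611106397556127 / 298542879329243087768554687500000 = -18.84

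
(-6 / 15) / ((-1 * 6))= 1 / 15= 0.07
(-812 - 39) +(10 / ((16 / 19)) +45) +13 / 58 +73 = -167249 / 232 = -720.90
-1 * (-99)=99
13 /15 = 0.87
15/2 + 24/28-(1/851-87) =1136071/11914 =95.36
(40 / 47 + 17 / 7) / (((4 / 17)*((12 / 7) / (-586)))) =-5374499 / 1128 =-4764.63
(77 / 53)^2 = 5929 / 2809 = 2.11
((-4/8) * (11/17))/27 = -11/918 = -0.01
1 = 1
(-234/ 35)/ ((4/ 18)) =-1053/ 35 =-30.09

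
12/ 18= 2/ 3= 0.67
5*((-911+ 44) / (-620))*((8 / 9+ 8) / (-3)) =-5780 / 279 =-20.72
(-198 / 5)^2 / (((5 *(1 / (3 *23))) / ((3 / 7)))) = 8115228 / 875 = 9274.55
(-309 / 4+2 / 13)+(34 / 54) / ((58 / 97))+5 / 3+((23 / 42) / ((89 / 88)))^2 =-74.08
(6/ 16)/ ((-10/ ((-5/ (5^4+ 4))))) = 3/ 10064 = 0.00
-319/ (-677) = 319/ 677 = 0.47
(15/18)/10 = 1/12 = 0.08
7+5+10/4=29/2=14.50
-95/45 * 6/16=-19/24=-0.79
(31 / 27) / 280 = 31 / 7560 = 0.00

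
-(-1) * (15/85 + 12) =207/17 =12.18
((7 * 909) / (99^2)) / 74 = 707 / 80586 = 0.01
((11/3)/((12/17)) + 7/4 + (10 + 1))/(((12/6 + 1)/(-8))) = -1292/27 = -47.85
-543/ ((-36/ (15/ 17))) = 905/ 68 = 13.31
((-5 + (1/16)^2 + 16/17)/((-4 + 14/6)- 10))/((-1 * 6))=-2521/43520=-0.06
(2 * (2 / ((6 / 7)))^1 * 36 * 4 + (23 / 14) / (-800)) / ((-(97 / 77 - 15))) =82790147 / 1692800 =48.91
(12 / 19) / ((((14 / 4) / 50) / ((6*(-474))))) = -3412800 / 133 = -25660.15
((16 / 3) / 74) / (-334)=-4 / 18537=-0.00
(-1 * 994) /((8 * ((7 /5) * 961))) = -355 /3844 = -0.09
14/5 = 2.80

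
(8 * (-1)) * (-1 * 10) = 80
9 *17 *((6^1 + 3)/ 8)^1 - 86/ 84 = 28745/ 168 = 171.10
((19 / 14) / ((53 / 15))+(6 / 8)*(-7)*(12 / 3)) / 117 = -5099 / 28938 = -0.18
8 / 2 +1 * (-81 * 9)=-725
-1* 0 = 0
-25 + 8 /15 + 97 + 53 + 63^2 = 61418 /15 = 4094.53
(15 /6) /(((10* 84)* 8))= 1 /2688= 0.00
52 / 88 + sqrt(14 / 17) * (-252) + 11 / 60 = 511 / 660 - 252 * sqrt(238) / 17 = -227.91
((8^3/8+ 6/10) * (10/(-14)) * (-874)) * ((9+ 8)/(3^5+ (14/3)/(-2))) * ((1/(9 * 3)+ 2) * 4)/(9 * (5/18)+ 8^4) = 2924680/516411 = 5.66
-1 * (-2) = 2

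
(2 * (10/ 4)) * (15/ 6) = 25/ 2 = 12.50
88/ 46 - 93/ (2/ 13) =-602.59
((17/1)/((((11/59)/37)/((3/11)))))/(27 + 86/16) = 24072/847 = 28.42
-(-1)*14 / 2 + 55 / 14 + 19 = 419 / 14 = 29.93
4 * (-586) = -2344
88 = 88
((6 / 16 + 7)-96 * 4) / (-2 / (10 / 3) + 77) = -15065 / 3056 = -4.93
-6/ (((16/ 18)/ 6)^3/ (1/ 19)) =-97.12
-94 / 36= -47 / 18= -2.61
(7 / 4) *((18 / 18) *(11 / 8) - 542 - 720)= -70595 / 32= -2206.09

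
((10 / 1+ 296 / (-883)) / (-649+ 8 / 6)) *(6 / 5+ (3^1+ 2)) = -793662 / 8578345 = -0.09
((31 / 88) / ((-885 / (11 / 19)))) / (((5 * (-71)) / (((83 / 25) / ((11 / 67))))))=172391 / 13132515000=0.00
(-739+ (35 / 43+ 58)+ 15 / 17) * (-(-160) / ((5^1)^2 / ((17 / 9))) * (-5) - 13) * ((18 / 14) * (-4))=-1312933724 / 5117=-256582.71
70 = 70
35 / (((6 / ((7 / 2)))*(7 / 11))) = 385 / 12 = 32.08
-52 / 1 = -52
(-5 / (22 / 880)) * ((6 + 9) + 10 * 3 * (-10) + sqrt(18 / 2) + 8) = 54800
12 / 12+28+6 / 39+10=509 / 13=39.15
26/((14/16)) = 208/7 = 29.71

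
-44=-44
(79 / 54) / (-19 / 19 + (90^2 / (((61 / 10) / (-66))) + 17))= -4819 / 288631296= -0.00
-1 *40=-40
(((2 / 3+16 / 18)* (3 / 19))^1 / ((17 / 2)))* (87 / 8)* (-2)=-203 / 323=-0.63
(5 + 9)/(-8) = -7/4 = -1.75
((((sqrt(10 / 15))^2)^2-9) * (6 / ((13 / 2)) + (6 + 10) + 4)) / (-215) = 20944 / 25155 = 0.83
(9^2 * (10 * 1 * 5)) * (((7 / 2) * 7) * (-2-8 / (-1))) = 595350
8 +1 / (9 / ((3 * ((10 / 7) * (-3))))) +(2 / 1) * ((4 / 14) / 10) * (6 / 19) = 626 / 95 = 6.59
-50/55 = -10/11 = -0.91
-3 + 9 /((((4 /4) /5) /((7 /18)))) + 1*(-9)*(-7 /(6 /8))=197 /2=98.50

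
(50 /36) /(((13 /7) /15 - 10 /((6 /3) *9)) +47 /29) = 25375 /21722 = 1.17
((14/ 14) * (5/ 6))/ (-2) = -5/ 12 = -0.42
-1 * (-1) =1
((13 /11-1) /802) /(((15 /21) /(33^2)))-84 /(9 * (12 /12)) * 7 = -390901 /6015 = -64.99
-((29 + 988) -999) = -18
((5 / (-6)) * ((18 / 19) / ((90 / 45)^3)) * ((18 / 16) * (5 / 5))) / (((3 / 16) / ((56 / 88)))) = -315 / 836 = -0.38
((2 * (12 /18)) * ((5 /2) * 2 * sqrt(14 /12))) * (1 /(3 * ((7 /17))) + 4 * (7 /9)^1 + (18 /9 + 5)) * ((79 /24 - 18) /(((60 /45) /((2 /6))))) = -75895 * sqrt(42) /1701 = -289.16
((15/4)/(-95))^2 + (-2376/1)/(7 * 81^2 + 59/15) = -49913991/994864016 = -0.05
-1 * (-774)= 774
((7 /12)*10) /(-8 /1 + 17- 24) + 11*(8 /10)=757 /90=8.41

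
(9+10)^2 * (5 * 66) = 119130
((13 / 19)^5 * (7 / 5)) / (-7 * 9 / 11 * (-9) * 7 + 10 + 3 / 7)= 200126927 / 353908830070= 0.00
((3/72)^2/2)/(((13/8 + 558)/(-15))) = -5/214896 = -0.00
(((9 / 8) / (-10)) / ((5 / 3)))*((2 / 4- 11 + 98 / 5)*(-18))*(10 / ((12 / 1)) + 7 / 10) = 169533 / 10000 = 16.95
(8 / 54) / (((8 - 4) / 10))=10 / 27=0.37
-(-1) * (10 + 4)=14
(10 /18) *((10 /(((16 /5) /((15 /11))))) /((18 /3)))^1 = 625 /1584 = 0.39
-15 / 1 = -15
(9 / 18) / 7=1 / 14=0.07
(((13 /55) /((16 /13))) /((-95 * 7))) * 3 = -507 /585200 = -0.00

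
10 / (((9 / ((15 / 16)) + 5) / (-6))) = -300 / 73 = -4.11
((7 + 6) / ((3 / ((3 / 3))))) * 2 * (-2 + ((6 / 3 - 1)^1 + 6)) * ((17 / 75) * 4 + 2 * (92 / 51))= 195.63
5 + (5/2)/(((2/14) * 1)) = 45/2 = 22.50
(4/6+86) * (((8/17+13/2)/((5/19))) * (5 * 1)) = 195130/17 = 11478.24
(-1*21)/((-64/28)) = 147/16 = 9.19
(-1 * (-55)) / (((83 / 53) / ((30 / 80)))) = 8745 / 664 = 13.17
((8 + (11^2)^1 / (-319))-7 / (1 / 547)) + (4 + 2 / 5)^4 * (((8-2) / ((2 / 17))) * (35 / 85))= 4049.62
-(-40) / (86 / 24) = 480 / 43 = 11.16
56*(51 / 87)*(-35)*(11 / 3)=-366520 / 87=-4212.87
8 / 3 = 2.67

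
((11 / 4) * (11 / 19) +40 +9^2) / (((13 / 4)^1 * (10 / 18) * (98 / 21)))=35937 / 2470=14.55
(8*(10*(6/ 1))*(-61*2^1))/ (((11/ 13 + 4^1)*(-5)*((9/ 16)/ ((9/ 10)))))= 406016/ 105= 3866.82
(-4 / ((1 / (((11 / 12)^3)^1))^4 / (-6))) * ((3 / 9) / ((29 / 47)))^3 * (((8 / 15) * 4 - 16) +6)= -19224621912021958597 / 1834774654211850240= -10.48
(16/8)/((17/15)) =30/17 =1.76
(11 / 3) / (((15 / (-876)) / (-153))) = 163812 / 5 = 32762.40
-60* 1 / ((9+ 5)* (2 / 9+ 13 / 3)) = -270 / 287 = -0.94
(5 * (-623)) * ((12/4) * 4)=-37380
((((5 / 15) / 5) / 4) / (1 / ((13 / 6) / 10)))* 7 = 91 / 3600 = 0.03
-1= -1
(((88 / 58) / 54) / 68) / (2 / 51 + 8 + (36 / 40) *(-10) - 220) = -11 / 5882418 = -0.00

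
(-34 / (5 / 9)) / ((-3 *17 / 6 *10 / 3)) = 54 / 25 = 2.16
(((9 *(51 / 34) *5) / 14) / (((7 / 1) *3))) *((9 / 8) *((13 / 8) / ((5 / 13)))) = 13689 / 12544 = 1.09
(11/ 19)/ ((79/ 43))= 473/ 1501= 0.32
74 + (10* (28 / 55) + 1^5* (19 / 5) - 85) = -116 / 55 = -2.11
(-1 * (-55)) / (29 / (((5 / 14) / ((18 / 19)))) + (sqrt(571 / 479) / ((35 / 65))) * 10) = 0.57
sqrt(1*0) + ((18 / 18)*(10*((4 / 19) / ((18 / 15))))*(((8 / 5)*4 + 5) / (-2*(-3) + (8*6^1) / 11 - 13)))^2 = 57.55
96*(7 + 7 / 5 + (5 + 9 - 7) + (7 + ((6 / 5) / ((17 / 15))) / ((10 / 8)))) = 189696 / 85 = 2231.72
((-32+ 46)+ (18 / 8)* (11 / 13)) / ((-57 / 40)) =-8270 / 741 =-11.16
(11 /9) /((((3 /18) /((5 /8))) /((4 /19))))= 0.96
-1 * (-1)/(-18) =-1/18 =-0.06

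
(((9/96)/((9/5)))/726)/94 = 5/6551424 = 0.00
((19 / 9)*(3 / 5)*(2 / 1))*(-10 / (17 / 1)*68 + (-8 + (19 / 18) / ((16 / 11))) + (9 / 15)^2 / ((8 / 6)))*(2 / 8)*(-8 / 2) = 6430189 / 54000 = 119.08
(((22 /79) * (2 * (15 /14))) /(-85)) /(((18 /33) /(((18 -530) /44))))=0.15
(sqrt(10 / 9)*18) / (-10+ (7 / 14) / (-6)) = -72*sqrt(10) / 121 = -1.88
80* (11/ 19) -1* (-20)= 1260/ 19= 66.32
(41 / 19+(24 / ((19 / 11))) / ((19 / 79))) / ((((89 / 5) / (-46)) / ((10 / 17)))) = -49760500 / 546193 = -91.10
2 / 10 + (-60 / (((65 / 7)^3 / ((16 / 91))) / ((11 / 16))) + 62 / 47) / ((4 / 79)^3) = 10838581168023 / 1073893600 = 10092.79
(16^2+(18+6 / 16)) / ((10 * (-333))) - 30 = -160279 / 5328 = -30.08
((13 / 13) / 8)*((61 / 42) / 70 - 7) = -20519 / 23520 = -0.87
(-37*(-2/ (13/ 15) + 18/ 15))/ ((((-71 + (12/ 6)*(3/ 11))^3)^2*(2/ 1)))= 2359719252/ 14083920718994140625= 0.00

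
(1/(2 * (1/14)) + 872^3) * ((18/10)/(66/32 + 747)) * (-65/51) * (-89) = 2454894295152/13583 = 180732849.53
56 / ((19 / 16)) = 896 / 19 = 47.16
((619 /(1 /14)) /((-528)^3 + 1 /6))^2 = 55175184 /15918786384926929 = 0.00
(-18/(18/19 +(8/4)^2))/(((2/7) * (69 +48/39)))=-15561/85822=-0.18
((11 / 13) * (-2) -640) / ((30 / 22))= -470.57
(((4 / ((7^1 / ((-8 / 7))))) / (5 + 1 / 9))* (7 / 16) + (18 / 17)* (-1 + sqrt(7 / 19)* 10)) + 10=180* sqrt(133) / 323 + 24319 / 2737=15.31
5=5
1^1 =1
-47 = -47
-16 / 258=-8 / 129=-0.06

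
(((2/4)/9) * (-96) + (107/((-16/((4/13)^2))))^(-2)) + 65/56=-3227501/1923432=-1.68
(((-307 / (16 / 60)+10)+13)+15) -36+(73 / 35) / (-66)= -5309681 / 4620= -1149.28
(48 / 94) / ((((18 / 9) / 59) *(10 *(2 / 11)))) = 1947 / 235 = 8.29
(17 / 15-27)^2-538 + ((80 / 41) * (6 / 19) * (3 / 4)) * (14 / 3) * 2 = 135.40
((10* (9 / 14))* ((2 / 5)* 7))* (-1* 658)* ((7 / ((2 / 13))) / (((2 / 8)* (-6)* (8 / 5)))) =449085 / 2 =224542.50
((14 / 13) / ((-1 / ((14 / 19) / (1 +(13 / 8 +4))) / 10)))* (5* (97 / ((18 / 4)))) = -15209600 / 117819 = -129.09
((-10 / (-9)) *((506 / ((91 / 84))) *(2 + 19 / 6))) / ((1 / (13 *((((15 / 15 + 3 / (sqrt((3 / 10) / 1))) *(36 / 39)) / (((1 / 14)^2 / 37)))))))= 9100389760 / 39 + 9100389760 *sqrt(30) / 39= 1511417366.57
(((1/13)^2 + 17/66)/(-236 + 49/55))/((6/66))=-161645/13112034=-0.01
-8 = -8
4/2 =2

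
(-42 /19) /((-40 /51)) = 1071 /380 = 2.82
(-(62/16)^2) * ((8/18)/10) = -961/1440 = -0.67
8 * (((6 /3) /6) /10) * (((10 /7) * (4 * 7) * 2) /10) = 32 /15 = 2.13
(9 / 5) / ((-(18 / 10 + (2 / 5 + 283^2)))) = -9 / 400456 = -0.00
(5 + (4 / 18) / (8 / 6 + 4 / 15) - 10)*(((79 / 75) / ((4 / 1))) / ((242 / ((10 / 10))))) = -553 / 104544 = -0.01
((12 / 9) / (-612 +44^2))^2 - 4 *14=-55218743 / 986049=-56.00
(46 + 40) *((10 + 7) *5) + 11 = 7321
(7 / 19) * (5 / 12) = 0.15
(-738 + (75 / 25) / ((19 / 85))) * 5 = -3622.89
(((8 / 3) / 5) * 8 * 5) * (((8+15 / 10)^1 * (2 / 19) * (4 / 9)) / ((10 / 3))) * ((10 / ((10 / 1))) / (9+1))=64 / 225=0.28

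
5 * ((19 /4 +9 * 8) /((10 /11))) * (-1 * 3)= -10131 /8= -1266.38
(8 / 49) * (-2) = -16 / 49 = -0.33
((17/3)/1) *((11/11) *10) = 170/3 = 56.67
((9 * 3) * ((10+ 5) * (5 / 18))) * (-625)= -140625 / 2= -70312.50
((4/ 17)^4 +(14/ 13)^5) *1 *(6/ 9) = 30009766208/ 31010762653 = 0.97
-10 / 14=-5 / 7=-0.71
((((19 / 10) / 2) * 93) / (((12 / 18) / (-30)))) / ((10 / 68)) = -270351 / 10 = -27035.10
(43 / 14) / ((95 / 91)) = 559 / 190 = 2.94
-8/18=-4/9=-0.44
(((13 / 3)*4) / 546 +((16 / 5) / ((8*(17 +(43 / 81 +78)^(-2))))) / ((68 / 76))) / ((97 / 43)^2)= 28237402294169 / 2475590246485965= 0.01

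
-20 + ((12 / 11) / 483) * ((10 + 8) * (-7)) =-5132 / 253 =-20.28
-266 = -266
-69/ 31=-2.23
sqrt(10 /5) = sqrt(2) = 1.41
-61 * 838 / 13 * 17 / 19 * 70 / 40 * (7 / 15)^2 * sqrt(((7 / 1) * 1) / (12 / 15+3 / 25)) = -149034529 * sqrt(161) / 511290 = -3698.56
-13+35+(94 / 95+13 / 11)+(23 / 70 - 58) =-33.50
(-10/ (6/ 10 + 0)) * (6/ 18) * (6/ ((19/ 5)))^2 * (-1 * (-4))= -20000/ 361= -55.40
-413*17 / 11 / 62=-7021 / 682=-10.29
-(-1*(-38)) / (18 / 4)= -76 / 9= -8.44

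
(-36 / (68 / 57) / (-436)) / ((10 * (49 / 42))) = 1539 / 259420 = 0.01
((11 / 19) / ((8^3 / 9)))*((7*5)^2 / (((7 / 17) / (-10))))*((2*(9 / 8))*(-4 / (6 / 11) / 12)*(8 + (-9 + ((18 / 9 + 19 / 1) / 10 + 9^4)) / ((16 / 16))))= 212597275275 / 77824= 2731770.09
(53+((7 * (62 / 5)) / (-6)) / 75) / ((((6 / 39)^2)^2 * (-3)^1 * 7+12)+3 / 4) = 6787007552 / 1637175375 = 4.15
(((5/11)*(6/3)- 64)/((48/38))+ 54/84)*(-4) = 45557/231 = 197.22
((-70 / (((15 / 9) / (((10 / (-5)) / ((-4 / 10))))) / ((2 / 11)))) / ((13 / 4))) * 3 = -5040 / 143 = -35.24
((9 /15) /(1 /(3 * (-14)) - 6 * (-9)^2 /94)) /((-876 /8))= 3948 /3742345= 0.00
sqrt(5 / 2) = sqrt(10) / 2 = 1.58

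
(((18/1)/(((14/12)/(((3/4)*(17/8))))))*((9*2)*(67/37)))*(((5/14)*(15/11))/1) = 62274825/159544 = 390.33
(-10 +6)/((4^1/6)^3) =-13.50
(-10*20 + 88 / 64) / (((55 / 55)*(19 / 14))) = -146.36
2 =2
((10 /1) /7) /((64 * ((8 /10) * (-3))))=-25 /2688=-0.01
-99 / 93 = -33 / 31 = -1.06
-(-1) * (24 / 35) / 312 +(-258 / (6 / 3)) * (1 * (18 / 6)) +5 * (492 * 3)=3181816 / 455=6993.00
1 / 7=0.14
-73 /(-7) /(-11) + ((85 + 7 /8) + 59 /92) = 1212331 /14168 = 85.57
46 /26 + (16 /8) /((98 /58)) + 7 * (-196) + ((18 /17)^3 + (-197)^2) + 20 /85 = 117175816606 /3129581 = 37441.38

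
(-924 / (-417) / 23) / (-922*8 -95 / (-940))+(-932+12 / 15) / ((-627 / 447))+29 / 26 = 80097152948213977 / 120449522145810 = 664.99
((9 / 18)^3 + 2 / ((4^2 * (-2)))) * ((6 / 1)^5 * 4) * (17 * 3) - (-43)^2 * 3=93597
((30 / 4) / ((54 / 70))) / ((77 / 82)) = 1025 / 99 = 10.35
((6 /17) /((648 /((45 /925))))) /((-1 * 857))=-1 /32343180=-0.00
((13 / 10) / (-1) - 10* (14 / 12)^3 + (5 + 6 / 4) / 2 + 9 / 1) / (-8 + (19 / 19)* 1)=0.70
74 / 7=10.57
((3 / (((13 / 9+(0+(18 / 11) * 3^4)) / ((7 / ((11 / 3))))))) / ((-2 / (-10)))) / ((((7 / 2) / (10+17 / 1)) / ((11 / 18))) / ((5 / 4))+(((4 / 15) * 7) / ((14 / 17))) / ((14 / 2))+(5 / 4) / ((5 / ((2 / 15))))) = 0.41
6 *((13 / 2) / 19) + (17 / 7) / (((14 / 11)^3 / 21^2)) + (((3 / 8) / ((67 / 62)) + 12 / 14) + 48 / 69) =6007827023 / 11477368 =523.45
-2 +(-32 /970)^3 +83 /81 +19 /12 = 22473245521 /36963256500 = 0.61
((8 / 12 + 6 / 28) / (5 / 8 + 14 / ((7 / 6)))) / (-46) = -0.00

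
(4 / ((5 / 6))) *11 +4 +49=529 / 5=105.80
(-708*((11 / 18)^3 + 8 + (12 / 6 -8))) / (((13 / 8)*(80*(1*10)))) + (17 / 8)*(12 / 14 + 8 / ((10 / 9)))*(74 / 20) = 34350202 / 552825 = 62.14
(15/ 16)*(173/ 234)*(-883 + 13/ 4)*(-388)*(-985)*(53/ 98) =-5138045595825/ 40768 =-126031338.20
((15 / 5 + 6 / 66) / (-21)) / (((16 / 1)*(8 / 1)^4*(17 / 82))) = -41 / 3784704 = -0.00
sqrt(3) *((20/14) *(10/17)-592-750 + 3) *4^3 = -10191424 *sqrt(3)/119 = -148336.67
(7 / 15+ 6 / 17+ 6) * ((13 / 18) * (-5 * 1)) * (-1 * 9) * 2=22607 / 51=443.27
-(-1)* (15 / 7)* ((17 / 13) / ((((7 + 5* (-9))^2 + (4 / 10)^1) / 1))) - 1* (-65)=42719405 / 657202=65.00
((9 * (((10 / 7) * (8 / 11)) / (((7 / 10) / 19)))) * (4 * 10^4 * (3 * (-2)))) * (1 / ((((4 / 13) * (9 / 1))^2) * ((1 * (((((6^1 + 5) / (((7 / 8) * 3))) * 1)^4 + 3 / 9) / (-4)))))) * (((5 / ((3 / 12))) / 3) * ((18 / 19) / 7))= 61326720000000 / 660377993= 92866.09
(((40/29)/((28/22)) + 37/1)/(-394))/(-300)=2577/7998200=0.00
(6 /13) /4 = 3 /26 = 0.12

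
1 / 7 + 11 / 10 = 87 / 70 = 1.24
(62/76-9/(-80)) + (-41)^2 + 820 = 3802931/1520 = 2501.93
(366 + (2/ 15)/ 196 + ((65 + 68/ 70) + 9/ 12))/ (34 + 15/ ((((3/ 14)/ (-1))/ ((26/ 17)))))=-21627451/ 3651480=-5.92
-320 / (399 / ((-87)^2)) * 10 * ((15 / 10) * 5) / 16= -3784500 / 133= -28454.89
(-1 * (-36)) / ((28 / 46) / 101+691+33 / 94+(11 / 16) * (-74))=31444128 / 559427801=0.06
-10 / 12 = -5 / 6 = -0.83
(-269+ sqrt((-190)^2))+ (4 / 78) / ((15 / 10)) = -9239 / 117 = -78.97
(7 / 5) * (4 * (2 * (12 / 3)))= 224 / 5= 44.80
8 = 8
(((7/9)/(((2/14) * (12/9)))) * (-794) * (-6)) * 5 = 97265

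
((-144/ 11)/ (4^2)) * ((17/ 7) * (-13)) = 1989/ 77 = 25.83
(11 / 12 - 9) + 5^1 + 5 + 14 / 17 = 559 / 204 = 2.74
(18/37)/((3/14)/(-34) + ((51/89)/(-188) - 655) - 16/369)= -6612469668/8903672152855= -0.00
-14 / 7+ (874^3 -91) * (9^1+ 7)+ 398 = 10682040924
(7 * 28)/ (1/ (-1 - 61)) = -12152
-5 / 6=-0.83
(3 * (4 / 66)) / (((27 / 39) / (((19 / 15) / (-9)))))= -494 / 13365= -0.04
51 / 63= 17 / 21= 0.81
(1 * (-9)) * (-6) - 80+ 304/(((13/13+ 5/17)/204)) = 526850/11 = 47895.45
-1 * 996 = -996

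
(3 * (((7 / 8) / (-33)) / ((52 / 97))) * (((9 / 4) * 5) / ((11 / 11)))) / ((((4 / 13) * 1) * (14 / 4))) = -4365 / 2816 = -1.55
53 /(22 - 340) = -1 /6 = -0.17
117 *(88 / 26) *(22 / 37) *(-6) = -52272 / 37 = -1412.76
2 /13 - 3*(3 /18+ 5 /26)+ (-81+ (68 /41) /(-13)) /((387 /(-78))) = 1060798 /68757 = 15.43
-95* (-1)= 95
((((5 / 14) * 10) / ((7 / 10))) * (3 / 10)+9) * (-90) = -46440 / 49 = -947.76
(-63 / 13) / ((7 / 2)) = -18 / 13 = -1.38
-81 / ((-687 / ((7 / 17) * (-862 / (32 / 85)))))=-407295 / 3664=-111.16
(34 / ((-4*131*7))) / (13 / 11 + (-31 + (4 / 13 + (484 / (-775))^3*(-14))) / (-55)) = -5657962578125 / 1024155888228648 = -0.01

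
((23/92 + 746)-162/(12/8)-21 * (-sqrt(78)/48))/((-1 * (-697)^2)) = -2553/1943236-7 * sqrt(78)/7772944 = -0.00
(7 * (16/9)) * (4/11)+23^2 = 52819/99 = 533.53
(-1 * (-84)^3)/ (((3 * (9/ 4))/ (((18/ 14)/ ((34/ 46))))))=2596608/ 17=152741.65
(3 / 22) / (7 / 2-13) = -3 / 209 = -0.01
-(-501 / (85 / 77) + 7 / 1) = 37982 / 85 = 446.85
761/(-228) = -761/228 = -3.34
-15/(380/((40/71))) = -30/1349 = -0.02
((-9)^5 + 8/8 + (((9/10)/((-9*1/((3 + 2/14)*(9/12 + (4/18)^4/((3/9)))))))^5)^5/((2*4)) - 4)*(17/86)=-3801402700914545961617340505186210975599023409174253252209053733845846547610003875187029963213498383679816083647878146774948447/325655785208899586704152401537566399022899613669037716688224030678123106153209946698655846652520234430713930186576980082688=-11673.07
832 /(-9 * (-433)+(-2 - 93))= 0.22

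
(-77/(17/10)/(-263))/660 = 7/26826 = 0.00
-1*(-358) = 358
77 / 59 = 1.31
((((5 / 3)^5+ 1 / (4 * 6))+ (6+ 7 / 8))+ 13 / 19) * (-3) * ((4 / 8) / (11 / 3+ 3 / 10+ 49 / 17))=-32119205 / 7167636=-4.48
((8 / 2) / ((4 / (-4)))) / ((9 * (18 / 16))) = -32 / 81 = -0.40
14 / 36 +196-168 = 511 / 18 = 28.39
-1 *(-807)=807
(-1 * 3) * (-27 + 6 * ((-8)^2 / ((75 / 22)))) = -6423 / 25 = -256.92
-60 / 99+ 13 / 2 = 389 / 66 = 5.89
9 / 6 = 3 / 2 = 1.50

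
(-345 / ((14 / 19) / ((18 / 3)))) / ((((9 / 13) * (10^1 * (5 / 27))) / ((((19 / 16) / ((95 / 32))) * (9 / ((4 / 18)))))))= -12424347 / 350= -35498.13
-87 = -87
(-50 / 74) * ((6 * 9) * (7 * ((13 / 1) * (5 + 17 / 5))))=-27890.27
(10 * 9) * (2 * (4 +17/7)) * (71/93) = 191700/217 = 883.41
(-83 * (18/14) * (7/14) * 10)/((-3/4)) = 4980/7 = 711.43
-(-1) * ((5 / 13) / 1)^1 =5 / 13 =0.38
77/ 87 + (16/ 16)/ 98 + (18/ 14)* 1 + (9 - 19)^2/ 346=3643235/ 1474998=2.47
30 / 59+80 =4750 / 59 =80.51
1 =1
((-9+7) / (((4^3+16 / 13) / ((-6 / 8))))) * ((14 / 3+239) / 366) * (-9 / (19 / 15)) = -0.11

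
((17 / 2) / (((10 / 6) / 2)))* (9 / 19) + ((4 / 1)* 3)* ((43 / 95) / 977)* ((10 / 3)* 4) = 455323 / 92815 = 4.91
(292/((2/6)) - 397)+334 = 813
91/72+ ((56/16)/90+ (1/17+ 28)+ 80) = 669293/6120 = 109.36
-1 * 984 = -984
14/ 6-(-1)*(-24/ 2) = -29/ 3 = -9.67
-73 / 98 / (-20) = 73 / 1960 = 0.04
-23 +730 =707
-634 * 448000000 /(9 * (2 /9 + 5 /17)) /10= -482854400000 /79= -6112081012.66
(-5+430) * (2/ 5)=170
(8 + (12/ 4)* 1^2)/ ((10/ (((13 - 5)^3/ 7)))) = 2816/ 35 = 80.46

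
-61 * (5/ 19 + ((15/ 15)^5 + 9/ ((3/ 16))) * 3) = -170678/ 19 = -8983.05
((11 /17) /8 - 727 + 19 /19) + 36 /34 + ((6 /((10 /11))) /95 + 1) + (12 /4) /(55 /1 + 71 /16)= -14820899579 /20478200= -723.74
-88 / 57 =-1.54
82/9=9.11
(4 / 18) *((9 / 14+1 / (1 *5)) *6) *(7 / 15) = 118 / 225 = 0.52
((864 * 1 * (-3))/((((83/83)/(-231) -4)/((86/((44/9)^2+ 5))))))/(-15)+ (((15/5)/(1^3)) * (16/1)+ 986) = 9804945106/10827125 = 905.59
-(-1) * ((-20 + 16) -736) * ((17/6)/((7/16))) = -100640/21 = -4792.38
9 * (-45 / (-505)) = 81 / 101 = 0.80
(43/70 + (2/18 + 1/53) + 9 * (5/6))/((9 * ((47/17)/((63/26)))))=1169923/1457235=0.80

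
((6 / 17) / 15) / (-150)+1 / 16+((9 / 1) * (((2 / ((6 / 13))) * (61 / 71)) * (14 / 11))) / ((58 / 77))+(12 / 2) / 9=57.34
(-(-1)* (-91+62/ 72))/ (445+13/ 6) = -3245/ 16098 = -0.20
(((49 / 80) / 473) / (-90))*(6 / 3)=-49 / 1702800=-0.00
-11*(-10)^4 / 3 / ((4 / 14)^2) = -1347500 / 3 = -449166.67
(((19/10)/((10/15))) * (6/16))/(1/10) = 171/16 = 10.69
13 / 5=2.60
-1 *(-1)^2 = -1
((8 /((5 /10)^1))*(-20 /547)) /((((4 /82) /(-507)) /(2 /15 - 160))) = -531703744 /547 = -972036.10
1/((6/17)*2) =17/12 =1.42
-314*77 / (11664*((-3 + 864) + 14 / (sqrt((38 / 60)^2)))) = -32813 / 13979304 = -0.00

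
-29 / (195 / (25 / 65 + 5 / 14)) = -261 / 2366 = -0.11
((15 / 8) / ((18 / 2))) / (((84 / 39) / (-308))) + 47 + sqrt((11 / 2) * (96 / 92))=2 * sqrt(759) / 23 + 413 / 24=19.60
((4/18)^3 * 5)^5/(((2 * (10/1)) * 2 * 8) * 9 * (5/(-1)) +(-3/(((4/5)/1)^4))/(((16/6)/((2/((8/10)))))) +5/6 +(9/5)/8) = -2097152000000/60744256367090161751433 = -0.00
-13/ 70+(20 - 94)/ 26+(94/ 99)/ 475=-25931287/ 8558550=-3.03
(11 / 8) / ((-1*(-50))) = 11 / 400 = 0.03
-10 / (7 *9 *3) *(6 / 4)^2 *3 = -5 / 14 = -0.36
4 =4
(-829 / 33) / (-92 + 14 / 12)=1658 / 5995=0.28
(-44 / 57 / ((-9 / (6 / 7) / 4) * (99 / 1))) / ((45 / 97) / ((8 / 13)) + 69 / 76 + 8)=0.00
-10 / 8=-5 / 4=-1.25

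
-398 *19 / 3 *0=0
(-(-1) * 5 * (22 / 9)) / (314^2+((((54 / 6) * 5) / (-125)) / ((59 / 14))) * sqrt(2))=567875 * sqrt(2) / 5287405781694562+2949483934375 / 23793326017625529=0.00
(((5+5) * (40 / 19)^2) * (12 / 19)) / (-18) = -1.56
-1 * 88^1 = -88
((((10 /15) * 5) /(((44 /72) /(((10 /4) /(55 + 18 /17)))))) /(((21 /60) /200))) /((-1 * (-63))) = 3400000 /1541001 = 2.21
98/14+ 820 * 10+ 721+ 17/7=62513/7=8930.43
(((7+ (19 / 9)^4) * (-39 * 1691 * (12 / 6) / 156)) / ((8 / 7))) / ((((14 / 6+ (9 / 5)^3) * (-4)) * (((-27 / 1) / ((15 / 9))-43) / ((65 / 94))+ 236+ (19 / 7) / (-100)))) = 74159581803125 / 18325644669828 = 4.05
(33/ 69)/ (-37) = -0.01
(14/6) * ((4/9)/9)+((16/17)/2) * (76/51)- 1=-12887/70227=-0.18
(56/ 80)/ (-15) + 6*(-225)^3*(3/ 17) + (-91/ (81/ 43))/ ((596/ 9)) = -27494692394411/ 2279700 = -12060662.54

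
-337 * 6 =-2022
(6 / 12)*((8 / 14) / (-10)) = -1 / 35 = -0.03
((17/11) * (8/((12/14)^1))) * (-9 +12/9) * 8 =-87584/99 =-884.69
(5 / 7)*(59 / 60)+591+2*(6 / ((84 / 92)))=50807 / 84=604.85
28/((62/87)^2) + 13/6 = 330391/5766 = 57.30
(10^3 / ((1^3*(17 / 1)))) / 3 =1000 / 51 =19.61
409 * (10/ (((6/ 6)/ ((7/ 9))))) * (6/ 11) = 57260/ 33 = 1735.15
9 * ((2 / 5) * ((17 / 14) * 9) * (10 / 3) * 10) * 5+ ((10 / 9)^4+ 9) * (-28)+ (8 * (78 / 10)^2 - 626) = 7030489586 / 1148175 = 6123.19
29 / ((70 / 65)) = 377 / 14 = 26.93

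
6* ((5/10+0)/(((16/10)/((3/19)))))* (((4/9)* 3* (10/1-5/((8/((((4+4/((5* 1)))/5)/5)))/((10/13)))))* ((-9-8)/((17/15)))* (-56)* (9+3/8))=7607250/247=30798.58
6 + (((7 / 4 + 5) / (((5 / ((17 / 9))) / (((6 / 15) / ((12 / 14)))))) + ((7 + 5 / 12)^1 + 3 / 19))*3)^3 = 15590802315739 / 857375000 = 18184.34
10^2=100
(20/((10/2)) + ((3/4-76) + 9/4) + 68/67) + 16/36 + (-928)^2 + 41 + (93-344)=519126595/603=860906.46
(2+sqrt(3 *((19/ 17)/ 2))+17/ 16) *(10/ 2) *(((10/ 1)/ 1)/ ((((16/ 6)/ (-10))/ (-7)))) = 2625 *sqrt(1938)/ 68+128625/ 32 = 5718.94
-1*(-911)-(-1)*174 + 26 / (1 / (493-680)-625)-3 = 63227485 / 58438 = 1081.96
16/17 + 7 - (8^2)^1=-953/17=-56.06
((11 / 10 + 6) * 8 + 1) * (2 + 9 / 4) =4913 / 20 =245.65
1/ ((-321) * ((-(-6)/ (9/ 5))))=-1/ 1070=-0.00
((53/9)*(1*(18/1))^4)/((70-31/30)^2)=556372800/4280761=129.97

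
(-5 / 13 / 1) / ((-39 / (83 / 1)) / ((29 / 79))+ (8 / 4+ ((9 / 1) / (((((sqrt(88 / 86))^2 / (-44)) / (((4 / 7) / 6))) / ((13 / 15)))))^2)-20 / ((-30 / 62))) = -0.00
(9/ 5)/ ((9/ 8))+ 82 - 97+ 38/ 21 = -1217/ 105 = -11.59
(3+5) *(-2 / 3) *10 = -53.33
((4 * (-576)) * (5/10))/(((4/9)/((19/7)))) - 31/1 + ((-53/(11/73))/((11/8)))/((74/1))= -221563137/31339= -7069.89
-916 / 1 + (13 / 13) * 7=-909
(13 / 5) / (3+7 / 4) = 52 / 95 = 0.55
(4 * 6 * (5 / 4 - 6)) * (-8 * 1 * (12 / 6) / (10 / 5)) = 912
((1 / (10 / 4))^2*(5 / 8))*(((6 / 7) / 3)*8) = 0.23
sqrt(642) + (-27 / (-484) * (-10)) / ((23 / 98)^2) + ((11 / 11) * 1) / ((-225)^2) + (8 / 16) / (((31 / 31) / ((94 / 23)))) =-26196804116 / 3240455625 + sqrt(642) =17.25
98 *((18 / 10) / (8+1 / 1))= 98 / 5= 19.60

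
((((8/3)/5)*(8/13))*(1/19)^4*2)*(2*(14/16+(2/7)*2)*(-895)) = -154656/11859211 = -0.01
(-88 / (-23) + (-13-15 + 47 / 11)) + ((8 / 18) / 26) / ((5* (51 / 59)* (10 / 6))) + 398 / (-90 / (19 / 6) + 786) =-584699385904 / 30180439575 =-19.37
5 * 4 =20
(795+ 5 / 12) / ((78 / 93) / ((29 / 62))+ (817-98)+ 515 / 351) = 1.10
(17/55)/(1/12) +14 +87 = 5759/55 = 104.71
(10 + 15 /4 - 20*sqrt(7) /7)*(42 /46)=1155 /92 - 60*sqrt(7) /23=5.65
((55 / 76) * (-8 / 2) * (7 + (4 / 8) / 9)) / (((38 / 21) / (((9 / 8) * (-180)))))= 6600825 / 2888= 2285.60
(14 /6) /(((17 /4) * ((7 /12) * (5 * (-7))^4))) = 16 /25510625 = 0.00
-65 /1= -65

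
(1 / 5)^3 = 1 / 125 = 0.01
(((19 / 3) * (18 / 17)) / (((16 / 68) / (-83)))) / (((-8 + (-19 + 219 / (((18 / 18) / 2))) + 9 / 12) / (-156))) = 164008 / 183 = 896.22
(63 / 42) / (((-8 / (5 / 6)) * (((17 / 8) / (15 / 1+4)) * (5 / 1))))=-19 / 68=-0.28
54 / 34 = 27 / 17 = 1.59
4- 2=2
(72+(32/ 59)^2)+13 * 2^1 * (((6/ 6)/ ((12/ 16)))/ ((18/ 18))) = 1116992/ 10443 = 106.96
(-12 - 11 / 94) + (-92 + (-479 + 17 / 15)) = -581.98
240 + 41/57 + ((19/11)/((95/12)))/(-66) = 8301091/34485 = 240.72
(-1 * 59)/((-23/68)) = 4012/23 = 174.43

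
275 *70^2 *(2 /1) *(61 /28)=5871250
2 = 2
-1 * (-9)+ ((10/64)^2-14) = -5095/1024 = -4.98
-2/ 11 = -0.18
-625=-625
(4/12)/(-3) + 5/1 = 44/9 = 4.89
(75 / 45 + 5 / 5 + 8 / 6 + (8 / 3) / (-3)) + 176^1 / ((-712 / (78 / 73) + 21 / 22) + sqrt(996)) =8330046734236 / 2926917013905 - 259129728 * sqrt(249) / 325213001545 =2.83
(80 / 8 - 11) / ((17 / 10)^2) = -0.35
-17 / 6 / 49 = -17 / 294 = -0.06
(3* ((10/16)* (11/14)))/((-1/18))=-1485/56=-26.52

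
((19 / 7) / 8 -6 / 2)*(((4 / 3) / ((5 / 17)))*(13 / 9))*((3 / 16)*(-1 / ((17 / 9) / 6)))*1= 10.38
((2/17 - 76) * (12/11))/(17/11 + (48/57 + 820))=-98040/973981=-0.10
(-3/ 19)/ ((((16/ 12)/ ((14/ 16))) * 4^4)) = -63/ 155648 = -0.00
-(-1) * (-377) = -377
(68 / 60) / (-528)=-17 / 7920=-0.00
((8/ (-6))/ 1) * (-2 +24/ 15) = 8/ 15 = 0.53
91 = 91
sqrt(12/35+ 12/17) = 4 * sqrt(23205)/595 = 1.02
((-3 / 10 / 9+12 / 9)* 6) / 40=39 / 200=0.20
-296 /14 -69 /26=-4331 /182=-23.80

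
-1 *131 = -131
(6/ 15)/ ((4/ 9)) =9/ 10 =0.90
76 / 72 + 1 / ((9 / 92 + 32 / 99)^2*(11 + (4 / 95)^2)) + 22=359129625953 / 15237861678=23.57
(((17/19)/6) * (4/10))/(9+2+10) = 17/5985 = 0.00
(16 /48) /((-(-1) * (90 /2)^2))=1 /6075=0.00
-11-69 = -80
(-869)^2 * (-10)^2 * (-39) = -2945127900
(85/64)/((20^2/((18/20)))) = 153/51200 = 0.00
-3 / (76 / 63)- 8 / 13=-3.10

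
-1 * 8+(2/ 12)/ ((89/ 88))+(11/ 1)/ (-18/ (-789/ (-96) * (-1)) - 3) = -406009/ 18957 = -21.42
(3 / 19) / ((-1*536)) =-0.00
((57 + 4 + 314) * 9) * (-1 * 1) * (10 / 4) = -16875 / 2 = -8437.50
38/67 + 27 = 1847/67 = 27.57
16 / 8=2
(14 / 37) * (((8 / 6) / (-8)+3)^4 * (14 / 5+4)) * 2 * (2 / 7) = 1419857 / 14985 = 94.75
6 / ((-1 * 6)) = -1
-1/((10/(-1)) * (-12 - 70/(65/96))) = -0.00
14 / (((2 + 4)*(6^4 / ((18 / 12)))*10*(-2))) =-7 / 51840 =-0.00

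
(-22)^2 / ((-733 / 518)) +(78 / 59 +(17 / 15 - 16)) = -230666591 / 648705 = -355.58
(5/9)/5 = 1/9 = 0.11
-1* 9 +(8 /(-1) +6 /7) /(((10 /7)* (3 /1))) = -32 /3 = -10.67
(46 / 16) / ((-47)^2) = 0.00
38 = 38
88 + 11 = 99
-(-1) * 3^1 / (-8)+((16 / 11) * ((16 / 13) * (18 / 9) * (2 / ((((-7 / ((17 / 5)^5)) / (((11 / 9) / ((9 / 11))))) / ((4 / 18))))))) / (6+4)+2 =-114471044609 / 8292375000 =-13.80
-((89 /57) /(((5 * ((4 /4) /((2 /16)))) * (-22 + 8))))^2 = -7921 /1018886400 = -0.00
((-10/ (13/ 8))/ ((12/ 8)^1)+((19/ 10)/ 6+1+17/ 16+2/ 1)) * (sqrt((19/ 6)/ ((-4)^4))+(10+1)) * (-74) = -351241/ 1560 - 31931 * sqrt(114)/ 149760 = -227.43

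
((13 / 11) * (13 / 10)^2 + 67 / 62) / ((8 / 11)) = 104957 / 24800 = 4.23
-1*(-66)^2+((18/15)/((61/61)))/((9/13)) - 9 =-65449/15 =-4363.27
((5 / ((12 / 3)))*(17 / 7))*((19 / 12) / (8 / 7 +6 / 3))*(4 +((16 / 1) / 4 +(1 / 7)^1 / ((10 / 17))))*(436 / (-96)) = -20314439 / 354816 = -57.25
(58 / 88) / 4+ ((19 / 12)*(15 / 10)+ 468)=82815 / 176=470.54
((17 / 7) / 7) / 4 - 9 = -1747 / 196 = -8.91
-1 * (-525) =525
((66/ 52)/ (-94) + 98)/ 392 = 239479/ 958048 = 0.25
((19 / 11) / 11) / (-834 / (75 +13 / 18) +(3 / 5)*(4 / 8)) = -258970 / 17669751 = -0.01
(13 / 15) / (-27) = -13 / 405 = -0.03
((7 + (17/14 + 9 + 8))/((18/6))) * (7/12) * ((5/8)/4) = 1765/2304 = 0.77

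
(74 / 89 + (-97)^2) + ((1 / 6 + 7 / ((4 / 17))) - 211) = 9856303 / 1068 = 9228.75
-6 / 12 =-1 / 2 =-0.50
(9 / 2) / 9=1 / 2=0.50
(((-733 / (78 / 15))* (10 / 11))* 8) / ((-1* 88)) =18325 / 1573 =11.65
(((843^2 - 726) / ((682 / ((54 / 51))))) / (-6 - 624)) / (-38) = 709923 / 15420020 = 0.05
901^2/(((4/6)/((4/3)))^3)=6494408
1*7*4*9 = 252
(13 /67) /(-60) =-13 /4020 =-0.00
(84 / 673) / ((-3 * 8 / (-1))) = 7 / 1346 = 0.01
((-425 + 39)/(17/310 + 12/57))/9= -2273540/14067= -161.62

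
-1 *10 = -10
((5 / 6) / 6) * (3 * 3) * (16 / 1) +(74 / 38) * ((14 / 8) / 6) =9379 / 456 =20.57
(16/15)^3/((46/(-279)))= -63488/8625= -7.36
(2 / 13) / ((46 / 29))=29 / 299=0.10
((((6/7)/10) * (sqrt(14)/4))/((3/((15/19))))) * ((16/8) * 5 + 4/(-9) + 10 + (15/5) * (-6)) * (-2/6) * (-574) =6.28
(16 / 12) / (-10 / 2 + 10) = 4 / 15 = 0.27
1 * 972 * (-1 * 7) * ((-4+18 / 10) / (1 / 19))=1422036 / 5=284407.20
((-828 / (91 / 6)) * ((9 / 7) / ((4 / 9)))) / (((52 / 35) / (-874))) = 109907685 / 1183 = 92905.90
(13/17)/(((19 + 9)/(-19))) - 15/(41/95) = -688427/19516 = -35.28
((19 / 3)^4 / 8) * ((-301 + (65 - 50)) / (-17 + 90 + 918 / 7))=-130451321 / 462996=-281.75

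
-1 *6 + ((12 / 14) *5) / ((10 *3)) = -41 / 7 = -5.86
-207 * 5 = -1035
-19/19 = -1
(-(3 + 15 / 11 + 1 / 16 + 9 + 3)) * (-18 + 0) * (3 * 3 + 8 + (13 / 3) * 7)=615783 / 44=13995.07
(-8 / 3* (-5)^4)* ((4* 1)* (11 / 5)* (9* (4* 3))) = -1584000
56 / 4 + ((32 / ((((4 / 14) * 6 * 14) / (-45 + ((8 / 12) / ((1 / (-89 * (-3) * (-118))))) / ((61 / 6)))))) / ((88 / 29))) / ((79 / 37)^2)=-1586830115 / 8375422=-189.46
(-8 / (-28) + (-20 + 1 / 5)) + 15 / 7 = -608 / 35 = -17.37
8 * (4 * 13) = 416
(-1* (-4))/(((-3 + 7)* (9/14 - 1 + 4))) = 14/51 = 0.27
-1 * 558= -558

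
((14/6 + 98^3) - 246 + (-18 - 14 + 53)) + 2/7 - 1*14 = 19760068/21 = 940955.62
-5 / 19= -0.26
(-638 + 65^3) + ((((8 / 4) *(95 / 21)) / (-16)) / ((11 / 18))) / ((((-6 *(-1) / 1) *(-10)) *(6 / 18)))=337552041 / 1232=273987.05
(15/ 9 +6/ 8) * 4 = 29/ 3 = 9.67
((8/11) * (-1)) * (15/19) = -120/209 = -0.57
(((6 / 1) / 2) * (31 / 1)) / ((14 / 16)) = 744 / 7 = 106.29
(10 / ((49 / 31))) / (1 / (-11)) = -3410 / 49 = -69.59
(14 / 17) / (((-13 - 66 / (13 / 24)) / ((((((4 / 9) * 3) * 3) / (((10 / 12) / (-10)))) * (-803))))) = -7015008 / 29801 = -235.40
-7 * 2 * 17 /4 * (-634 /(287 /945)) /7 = 727515 /41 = 17744.27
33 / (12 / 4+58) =33 / 61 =0.54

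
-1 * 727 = -727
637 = 637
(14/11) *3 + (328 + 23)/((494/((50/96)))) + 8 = 81515/6688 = 12.19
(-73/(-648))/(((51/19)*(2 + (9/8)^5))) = 5681152/514660635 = 0.01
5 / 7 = 0.71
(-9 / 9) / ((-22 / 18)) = 9 / 11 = 0.82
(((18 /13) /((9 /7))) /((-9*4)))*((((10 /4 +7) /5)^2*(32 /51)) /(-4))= 2527 /149175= 0.02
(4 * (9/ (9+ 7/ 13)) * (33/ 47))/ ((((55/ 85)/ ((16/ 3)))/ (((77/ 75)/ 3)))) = 272272/ 36425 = 7.47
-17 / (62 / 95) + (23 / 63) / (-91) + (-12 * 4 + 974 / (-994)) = -1893564545 / 25236666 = -75.03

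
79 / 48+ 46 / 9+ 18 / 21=7675 / 1008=7.61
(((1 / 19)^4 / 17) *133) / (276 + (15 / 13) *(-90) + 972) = 91 / 1734353022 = 0.00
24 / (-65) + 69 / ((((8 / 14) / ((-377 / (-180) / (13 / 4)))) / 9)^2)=36962553 / 5200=7108.18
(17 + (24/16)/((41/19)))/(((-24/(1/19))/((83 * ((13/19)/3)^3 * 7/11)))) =-1852139107/76172103216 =-0.02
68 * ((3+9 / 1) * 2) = 1632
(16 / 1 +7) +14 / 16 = 191 / 8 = 23.88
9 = 9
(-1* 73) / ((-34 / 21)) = 1533 / 34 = 45.09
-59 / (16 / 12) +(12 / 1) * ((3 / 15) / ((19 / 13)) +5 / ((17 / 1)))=-252447 / 6460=-39.08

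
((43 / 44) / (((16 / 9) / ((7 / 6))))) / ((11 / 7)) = 6321 / 15488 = 0.41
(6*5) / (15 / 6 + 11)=20 / 9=2.22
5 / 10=1 / 2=0.50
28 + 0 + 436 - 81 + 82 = 465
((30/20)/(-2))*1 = -3/4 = -0.75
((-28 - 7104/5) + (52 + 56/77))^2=5895782656/3025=1949019.06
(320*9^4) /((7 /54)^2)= 6122200320 /49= 124942863.67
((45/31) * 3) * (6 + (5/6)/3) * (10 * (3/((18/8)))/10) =1130/31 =36.45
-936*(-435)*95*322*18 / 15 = 14946029280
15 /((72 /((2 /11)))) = 5 /132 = 0.04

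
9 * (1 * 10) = 90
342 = 342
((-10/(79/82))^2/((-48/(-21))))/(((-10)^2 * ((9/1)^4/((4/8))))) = 11767/327577608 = 0.00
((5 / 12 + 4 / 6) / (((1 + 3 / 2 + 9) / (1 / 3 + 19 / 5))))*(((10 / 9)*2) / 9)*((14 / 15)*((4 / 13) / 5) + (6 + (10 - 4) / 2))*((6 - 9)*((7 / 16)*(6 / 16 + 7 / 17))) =-205046989 / 228031200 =-0.90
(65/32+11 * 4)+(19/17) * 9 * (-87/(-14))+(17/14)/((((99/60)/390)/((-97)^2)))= 16160472587/5984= 2700613.73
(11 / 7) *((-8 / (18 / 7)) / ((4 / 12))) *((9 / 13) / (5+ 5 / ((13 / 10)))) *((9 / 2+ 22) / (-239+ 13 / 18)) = 62964 / 493235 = 0.13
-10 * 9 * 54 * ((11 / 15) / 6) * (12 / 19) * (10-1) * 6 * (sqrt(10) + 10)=-3849120 / 19-384912 * sqrt(10) / 19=-266648.35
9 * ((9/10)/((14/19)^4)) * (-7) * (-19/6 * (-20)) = -66854673/5488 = -12181.97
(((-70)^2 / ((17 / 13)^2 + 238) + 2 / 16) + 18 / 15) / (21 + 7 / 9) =317439747 / 317606240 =1.00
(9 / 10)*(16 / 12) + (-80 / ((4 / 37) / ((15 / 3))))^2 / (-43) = -318370.89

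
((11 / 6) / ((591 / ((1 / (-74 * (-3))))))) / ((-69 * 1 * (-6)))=11 / 325905768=0.00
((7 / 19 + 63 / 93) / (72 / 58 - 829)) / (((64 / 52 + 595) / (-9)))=2090088 / 109590962695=0.00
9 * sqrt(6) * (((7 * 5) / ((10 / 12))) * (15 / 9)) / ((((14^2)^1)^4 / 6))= 135 * sqrt(6) / 52706752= 0.00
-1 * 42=-42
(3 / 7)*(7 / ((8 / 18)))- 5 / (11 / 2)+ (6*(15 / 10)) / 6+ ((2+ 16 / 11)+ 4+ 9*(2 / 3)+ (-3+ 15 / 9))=2569 / 132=19.46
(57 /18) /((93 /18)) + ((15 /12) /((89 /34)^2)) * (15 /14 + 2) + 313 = 1080037653 /3437714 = 314.17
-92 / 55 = -1.67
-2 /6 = -1 /3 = -0.33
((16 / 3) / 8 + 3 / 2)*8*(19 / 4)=247 / 3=82.33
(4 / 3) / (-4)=-1 / 3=-0.33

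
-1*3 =-3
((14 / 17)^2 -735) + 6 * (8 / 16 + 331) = 1254.68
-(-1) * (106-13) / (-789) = -0.12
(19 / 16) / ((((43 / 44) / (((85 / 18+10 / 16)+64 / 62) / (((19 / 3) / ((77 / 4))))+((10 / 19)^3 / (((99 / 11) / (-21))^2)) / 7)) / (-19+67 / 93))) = -5583578999075 / 12888808992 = -433.21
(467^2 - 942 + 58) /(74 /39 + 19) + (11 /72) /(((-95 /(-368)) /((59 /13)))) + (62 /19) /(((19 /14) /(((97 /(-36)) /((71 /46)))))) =8466451459411 /814681335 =10392.35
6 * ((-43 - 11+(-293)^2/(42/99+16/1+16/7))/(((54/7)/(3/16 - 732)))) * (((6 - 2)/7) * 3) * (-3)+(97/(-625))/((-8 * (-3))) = 107563983828377/8103750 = 13273359.10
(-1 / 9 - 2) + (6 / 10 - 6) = -7.51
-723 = -723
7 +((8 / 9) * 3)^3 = 701 / 27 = 25.96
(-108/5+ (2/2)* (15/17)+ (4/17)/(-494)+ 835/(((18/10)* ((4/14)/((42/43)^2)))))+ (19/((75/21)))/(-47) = 13940684854612/9122642425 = 1528.14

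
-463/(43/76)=-35188/43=-818.33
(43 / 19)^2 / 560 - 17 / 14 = -243631 / 202160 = -1.21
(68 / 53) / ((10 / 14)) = 476 / 265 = 1.80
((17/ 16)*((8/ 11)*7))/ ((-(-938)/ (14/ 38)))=119/ 56012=0.00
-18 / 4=-9 / 2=-4.50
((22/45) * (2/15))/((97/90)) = 88/1455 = 0.06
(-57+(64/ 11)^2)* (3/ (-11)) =8403/ 1331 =6.31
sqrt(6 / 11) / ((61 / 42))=42 * sqrt(66) / 671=0.51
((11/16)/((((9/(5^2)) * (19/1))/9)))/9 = 275/2736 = 0.10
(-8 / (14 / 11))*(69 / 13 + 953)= -548152 / 91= -6023.65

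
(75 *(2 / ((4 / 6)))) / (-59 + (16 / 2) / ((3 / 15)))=-11.84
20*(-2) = -40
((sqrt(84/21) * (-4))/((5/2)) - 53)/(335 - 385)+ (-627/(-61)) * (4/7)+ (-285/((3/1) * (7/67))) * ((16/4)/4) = -902.29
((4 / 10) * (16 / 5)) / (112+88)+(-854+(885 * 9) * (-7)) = -35380621 / 625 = -56608.99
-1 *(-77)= 77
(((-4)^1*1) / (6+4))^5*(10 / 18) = -32 / 5625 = -0.01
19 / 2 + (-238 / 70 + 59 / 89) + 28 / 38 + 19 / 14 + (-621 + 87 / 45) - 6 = -109411124 / 177555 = -616.21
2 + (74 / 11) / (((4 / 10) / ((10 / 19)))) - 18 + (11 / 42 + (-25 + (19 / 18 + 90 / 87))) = -11377540 / 381843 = -29.80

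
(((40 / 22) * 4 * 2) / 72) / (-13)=-20 / 1287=-0.02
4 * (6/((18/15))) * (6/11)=120/11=10.91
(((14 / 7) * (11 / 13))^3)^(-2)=4826809 / 113379904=0.04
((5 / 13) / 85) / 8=1 / 1768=0.00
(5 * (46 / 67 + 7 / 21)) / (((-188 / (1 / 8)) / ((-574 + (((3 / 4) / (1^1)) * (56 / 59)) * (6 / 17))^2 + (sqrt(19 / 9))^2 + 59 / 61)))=-93178486476271375 / 83481089530032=-1116.16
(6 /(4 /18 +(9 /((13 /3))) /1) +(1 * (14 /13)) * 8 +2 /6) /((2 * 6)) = 0.96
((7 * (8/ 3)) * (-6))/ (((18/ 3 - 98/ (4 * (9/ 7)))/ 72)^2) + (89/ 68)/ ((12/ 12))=-12787040431/ 3755300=-3405.06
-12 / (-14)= 6 / 7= 0.86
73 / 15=4.87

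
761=761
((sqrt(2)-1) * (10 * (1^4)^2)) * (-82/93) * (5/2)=2050/93-2050 * sqrt(2)/93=-9.13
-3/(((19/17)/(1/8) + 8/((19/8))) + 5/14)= -4522/19093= -0.24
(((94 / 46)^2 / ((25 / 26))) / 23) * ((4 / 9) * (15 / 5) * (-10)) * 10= -918944 / 36501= -25.18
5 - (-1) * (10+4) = 19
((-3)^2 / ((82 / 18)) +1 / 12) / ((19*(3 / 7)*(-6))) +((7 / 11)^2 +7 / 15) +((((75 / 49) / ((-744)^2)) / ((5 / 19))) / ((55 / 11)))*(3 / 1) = 31810240416967 / 38349176120640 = 0.83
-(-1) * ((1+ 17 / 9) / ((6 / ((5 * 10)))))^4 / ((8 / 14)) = 312385937500 / 531441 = 587809.25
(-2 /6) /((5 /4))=-4 /15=-0.27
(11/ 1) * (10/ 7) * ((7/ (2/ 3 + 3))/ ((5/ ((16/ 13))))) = 96/ 13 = 7.38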